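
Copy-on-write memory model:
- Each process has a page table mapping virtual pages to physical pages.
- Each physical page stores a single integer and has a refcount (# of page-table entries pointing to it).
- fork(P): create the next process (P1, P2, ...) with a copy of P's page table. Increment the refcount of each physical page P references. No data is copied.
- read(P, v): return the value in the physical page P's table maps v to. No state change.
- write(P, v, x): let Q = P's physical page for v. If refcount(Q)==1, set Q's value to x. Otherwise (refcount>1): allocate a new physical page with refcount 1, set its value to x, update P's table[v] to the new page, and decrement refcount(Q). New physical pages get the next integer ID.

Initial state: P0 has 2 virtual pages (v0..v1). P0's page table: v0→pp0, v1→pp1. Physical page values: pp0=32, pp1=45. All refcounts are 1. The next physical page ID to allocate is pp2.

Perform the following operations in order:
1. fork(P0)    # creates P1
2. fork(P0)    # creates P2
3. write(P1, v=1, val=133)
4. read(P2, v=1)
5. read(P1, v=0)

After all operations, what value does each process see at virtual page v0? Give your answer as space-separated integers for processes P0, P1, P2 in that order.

Op 1: fork(P0) -> P1. 2 ppages; refcounts: pp0:2 pp1:2
Op 2: fork(P0) -> P2. 2 ppages; refcounts: pp0:3 pp1:3
Op 3: write(P1, v1, 133). refcount(pp1)=3>1 -> COPY to pp2. 3 ppages; refcounts: pp0:3 pp1:2 pp2:1
Op 4: read(P2, v1) -> 45. No state change.
Op 5: read(P1, v0) -> 32. No state change.
P0: v0 -> pp0 = 32
P1: v0 -> pp0 = 32
P2: v0 -> pp0 = 32

Answer: 32 32 32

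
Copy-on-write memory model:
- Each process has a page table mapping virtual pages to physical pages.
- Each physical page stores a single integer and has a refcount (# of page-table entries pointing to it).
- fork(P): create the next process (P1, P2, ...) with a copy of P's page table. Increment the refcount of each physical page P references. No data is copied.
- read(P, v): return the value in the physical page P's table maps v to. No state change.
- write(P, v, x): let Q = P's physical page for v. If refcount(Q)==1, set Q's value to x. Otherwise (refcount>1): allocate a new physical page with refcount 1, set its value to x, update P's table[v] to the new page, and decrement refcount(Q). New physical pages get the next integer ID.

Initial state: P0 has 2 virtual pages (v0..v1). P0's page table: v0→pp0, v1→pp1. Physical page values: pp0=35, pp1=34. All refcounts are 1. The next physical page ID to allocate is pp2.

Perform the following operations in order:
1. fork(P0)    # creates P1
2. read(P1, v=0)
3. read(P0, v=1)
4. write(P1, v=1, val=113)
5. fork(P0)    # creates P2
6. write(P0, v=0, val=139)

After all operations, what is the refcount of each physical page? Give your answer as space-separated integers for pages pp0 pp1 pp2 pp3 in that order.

Op 1: fork(P0) -> P1. 2 ppages; refcounts: pp0:2 pp1:2
Op 2: read(P1, v0) -> 35. No state change.
Op 3: read(P0, v1) -> 34. No state change.
Op 4: write(P1, v1, 113). refcount(pp1)=2>1 -> COPY to pp2. 3 ppages; refcounts: pp0:2 pp1:1 pp2:1
Op 5: fork(P0) -> P2. 3 ppages; refcounts: pp0:3 pp1:2 pp2:1
Op 6: write(P0, v0, 139). refcount(pp0)=3>1 -> COPY to pp3. 4 ppages; refcounts: pp0:2 pp1:2 pp2:1 pp3:1

Answer: 2 2 1 1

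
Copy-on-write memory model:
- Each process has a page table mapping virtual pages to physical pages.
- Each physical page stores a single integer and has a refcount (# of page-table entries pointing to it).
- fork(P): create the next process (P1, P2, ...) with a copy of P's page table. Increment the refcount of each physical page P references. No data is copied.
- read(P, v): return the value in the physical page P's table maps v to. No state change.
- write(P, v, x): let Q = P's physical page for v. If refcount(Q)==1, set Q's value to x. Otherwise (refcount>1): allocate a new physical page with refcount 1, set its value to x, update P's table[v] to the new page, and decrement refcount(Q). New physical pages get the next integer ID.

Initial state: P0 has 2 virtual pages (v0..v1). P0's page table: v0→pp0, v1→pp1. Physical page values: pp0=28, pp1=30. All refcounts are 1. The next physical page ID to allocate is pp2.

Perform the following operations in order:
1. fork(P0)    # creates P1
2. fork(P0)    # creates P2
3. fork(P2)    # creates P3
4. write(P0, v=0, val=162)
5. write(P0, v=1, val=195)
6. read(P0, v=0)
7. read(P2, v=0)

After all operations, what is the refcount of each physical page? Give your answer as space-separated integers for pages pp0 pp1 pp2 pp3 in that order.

Answer: 3 3 1 1

Derivation:
Op 1: fork(P0) -> P1. 2 ppages; refcounts: pp0:2 pp1:2
Op 2: fork(P0) -> P2. 2 ppages; refcounts: pp0:3 pp1:3
Op 3: fork(P2) -> P3. 2 ppages; refcounts: pp0:4 pp1:4
Op 4: write(P0, v0, 162). refcount(pp0)=4>1 -> COPY to pp2. 3 ppages; refcounts: pp0:3 pp1:4 pp2:1
Op 5: write(P0, v1, 195). refcount(pp1)=4>1 -> COPY to pp3. 4 ppages; refcounts: pp0:3 pp1:3 pp2:1 pp3:1
Op 6: read(P0, v0) -> 162. No state change.
Op 7: read(P2, v0) -> 28. No state change.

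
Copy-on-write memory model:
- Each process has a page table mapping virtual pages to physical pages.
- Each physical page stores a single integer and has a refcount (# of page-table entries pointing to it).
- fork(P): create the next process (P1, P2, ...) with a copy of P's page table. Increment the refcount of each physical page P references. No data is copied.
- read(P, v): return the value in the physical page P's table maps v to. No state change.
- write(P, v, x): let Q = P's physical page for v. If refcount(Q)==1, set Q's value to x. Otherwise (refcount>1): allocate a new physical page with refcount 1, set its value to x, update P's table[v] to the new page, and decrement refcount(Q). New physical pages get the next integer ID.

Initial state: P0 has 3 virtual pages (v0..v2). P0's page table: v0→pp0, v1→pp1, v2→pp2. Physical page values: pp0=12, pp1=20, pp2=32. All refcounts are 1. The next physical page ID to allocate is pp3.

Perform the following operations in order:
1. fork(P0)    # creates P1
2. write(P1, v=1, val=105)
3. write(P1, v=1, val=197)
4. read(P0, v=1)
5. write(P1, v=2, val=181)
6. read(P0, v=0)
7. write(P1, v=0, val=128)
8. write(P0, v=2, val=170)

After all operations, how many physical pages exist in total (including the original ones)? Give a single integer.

Answer: 6

Derivation:
Op 1: fork(P0) -> P1. 3 ppages; refcounts: pp0:2 pp1:2 pp2:2
Op 2: write(P1, v1, 105). refcount(pp1)=2>1 -> COPY to pp3. 4 ppages; refcounts: pp0:2 pp1:1 pp2:2 pp3:1
Op 3: write(P1, v1, 197). refcount(pp3)=1 -> write in place. 4 ppages; refcounts: pp0:2 pp1:1 pp2:2 pp3:1
Op 4: read(P0, v1) -> 20. No state change.
Op 5: write(P1, v2, 181). refcount(pp2)=2>1 -> COPY to pp4. 5 ppages; refcounts: pp0:2 pp1:1 pp2:1 pp3:1 pp4:1
Op 6: read(P0, v0) -> 12. No state change.
Op 7: write(P1, v0, 128). refcount(pp0)=2>1 -> COPY to pp5. 6 ppages; refcounts: pp0:1 pp1:1 pp2:1 pp3:1 pp4:1 pp5:1
Op 8: write(P0, v2, 170). refcount(pp2)=1 -> write in place. 6 ppages; refcounts: pp0:1 pp1:1 pp2:1 pp3:1 pp4:1 pp5:1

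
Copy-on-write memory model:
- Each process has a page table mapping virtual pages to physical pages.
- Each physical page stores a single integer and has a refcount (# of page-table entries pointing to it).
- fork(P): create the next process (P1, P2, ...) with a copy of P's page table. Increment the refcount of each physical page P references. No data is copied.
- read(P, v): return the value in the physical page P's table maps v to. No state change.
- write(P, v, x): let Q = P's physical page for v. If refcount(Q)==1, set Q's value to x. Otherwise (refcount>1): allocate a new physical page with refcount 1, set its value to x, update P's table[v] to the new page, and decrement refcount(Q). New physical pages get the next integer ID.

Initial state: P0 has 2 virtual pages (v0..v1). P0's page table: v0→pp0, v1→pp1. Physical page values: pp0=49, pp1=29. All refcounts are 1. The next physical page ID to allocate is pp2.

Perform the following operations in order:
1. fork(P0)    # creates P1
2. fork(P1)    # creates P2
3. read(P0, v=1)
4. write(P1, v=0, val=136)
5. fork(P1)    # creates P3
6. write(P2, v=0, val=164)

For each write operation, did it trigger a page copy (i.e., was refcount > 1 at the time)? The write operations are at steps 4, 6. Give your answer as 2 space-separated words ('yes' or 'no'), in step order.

Op 1: fork(P0) -> P1. 2 ppages; refcounts: pp0:2 pp1:2
Op 2: fork(P1) -> P2. 2 ppages; refcounts: pp0:3 pp1:3
Op 3: read(P0, v1) -> 29. No state change.
Op 4: write(P1, v0, 136). refcount(pp0)=3>1 -> COPY to pp2. 3 ppages; refcounts: pp0:2 pp1:3 pp2:1
Op 5: fork(P1) -> P3. 3 ppages; refcounts: pp0:2 pp1:4 pp2:2
Op 6: write(P2, v0, 164). refcount(pp0)=2>1 -> COPY to pp3. 4 ppages; refcounts: pp0:1 pp1:4 pp2:2 pp3:1

yes yes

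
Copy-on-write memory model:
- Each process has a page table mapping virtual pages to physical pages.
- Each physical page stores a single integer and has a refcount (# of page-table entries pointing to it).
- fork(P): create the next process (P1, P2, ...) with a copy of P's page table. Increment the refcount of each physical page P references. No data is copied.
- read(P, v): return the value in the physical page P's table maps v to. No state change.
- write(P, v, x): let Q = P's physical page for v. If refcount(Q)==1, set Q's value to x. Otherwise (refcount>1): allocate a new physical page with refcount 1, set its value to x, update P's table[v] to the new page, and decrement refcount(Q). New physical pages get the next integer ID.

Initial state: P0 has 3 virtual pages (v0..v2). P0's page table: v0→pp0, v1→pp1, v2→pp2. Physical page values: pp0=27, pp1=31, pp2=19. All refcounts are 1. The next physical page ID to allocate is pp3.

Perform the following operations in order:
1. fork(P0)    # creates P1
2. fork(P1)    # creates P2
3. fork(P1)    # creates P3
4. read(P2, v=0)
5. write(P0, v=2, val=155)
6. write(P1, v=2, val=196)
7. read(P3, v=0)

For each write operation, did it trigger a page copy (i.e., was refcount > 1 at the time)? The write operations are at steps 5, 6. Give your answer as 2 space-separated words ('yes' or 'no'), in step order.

Op 1: fork(P0) -> P1. 3 ppages; refcounts: pp0:2 pp1:2 pp2:2
Op 2: fork(P1) -> P2. 3 ppages; refcounts: pp0:3 pp1:3 pp2:3
Op 3: fork(P1) -> P3. 3 ppages; refcounts: pp0:4 pp1:4 pp2:4
Op 4: read(P2, v0) -> 27. No state change.
Op 5: write(P0, v2, 155). refcount(pp2)=4>1 -> COPY to pp3. 4 ppages; refcounts: pp0:4 pp1:4 pp2:3 pp3:1
Op 6: write(P1, v2, 196). refcount(pp2)=3>1 -> COPY to pp4. 5 ppages; refcounts: pp0:4 pp1:4 pp2:2 pp3:1 pp4:1
Op 7: read(P3, v0) -> 27. No state change.

yes yes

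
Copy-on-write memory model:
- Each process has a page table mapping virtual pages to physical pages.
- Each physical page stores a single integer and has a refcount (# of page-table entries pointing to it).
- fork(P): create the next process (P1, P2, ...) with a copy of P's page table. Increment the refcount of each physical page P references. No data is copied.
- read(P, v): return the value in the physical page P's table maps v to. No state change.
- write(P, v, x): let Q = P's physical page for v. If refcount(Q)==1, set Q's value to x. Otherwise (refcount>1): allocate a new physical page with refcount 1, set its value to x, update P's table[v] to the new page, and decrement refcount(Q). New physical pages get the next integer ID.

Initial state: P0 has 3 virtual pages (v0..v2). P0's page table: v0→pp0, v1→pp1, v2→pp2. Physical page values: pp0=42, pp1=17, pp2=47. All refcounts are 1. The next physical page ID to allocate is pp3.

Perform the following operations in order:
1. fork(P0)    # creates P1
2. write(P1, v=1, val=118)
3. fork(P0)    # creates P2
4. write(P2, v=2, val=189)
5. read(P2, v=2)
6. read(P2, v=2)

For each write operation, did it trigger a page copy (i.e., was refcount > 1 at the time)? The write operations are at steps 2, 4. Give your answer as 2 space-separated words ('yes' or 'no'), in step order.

Op 1: fork(P0) -> P1. 3 ppages; refcounts: pp0:2 pp1:2 pp2:2
Op 2: write(P1, v1, 118). refcount(pp1)=2>1 -> COPY to pp3. 4 ppages; refcounts: pp0:2 pp1:1 pp2:2 pp3:1
Op 3: fork(P0) -> P2. 4 ppages; refcounts: pp0:3 pp1:2 pp2:3 pp3:1
Op 4: write(P2, v2, 189). refcount(pp2)=3>1 -> COPY to pp4. 5 ppages; refcounts: pp0:3 pp1:2 pp2:2 pp3:1 pp4:1
Op 5: read(P2, v2) -> 189. No state change.
Op 6: read(P2, v2) -> 189. No state change.

yes yes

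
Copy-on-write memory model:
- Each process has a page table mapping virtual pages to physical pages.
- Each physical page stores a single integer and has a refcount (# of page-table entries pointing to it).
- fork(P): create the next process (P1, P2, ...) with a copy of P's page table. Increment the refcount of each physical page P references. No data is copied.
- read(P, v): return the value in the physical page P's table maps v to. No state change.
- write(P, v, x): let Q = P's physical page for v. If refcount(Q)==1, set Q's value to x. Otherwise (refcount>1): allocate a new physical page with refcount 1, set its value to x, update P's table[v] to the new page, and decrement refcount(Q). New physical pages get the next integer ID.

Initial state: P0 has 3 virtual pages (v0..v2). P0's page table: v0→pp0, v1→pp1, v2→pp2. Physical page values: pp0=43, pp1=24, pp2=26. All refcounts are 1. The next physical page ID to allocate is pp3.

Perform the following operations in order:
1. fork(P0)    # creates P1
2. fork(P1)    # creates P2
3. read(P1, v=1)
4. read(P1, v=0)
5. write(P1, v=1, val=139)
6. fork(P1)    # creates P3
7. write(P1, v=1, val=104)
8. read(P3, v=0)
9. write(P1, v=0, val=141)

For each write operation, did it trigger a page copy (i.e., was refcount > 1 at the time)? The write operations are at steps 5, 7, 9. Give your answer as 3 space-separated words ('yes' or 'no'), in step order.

Op 1: fork(P0) -> P1. 3 ppages; refcounts: pp0:2 pp1:2 pp2:2
Op 2: fork(P1) -> P2. 3 ppages; refcounts: pp0:3 pp1:3 pp2:3
Op 3: read(P1, v1) -> 24. No state change.
Op 4: read(P1, v0) -> 43. No state change.
Op 5: write(P1, v1, 139). refcount(pp1)=3>1 -> COPY to pp3. 4 ppages; refcounts: pp0:3 pp1:2 pp2:3 pp3:1
Op 6: fork(P1) -> P3. 4 ppages; refcounts: pp0:4 pp1:2 pp2:4 pp3:2
Op 7: write(P1, v1, 104). refcount(pp3)=2>1 -> COPY to pp4. 5 ppages; refcounts: pp0:4 pp1:2 pp2:4 pp3:1 pp4:1
Op 8: read(P3, v0) -> 43. No state change.
Op 9: write(P1, v0, 141). refcount(pp0)=4>1 -> COPY to pp5. 6 ppages; refcounts: pp0:3 pp1:2 pp2:4 pp3:1 pp4:1 pp5:1

yes yes yes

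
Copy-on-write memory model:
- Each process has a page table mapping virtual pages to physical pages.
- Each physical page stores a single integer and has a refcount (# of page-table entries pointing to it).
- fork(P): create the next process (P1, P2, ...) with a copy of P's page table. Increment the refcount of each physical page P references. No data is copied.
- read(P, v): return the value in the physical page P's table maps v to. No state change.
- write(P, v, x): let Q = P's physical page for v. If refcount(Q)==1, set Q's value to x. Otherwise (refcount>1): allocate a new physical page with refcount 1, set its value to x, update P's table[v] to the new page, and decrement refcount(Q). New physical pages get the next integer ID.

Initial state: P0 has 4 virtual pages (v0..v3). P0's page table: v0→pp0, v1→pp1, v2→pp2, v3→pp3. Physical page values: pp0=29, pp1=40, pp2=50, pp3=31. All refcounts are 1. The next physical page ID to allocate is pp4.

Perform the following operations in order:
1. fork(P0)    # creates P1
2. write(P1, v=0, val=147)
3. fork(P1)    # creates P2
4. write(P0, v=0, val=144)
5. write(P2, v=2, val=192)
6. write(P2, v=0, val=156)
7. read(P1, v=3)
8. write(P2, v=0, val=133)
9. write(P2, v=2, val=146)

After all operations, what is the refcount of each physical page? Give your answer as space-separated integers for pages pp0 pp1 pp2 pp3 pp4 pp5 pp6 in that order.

Answer: 1 3 2 3 1 1 1

Derivation:
Op 1: fork(P0) -> P1. 4 ppages; refcounts: pp0:2 pp1:2 pp2:2 pp3:2
Op 2: write(P1, v0, 147). refcount(pp0)=2>1 -> COPY to pp4. 5 ppages; refcounts: pp0:1 pp1:2 pp2:2 pp3:2 pp4:1
Op 3: fork(P1) -> P2. 5 ppages; refcounts: pp0:1 pp1:3 pp2:3 pp3:3 pp4:2
Op 4: write(P0, v0, 144). refcount(pp0)=1 -> write in place. 5 ppages; refcounts: pp0:1 pp1:3 pp2:3 pp3:3 pp4:2
Op 5: write(P2, v2, 192). refcount(pp2)=3>1 -> COPY to pp5. 6 ppages; refcounts: pp0:1 pp1:3 pp2:2 pp3:3 pp4:2 pp5:1
Op 6: write(P2, v0, 156). refcount(pp4)=2>1 -> COPY to pp6. 7 ppages; refcounts: pp0:1 pp1:3 pp2:2 pp3:3 pp4:1 pp5:1 pp6:1
Op 7: read(P1, v3) -> 31. No state change.
Op 8: write(P2, v0, 133). refcount(pp6)=1 -> write in place. 7 ppages; refcounts: pp0:1 pp1:3 pp2:2 pp3:3 pp4:1 pp5:1 pp6:1
Op 9: write(P2, v2, 146). refcount(pp5)=1 -> write in place. 7 ppages; refcounts: pp0:1 pp1:3 pp2:2 pp3:3 pp4:1 pp5:1 pp6:1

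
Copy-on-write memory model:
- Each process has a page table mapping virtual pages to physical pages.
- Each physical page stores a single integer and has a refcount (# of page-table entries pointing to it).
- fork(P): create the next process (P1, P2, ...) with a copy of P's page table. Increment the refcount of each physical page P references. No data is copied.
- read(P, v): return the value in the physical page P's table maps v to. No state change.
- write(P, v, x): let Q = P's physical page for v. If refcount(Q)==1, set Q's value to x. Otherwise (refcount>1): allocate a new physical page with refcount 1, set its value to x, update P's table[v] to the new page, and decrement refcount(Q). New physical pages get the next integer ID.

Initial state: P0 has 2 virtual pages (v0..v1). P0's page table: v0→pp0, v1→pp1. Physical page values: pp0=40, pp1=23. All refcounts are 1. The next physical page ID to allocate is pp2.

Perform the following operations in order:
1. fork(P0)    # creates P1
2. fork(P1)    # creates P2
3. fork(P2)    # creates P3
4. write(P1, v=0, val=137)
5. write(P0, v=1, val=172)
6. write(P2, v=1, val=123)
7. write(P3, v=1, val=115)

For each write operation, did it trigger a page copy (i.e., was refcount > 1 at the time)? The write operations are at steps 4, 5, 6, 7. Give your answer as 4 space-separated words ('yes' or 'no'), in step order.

Op 1: fork(P0) -> P1. 2 ppages; refcounts: pp0:2 pp1:2
Op 2: fork(P1) -> P2. 2 ppages; refcounts: pp0:3 pp1:3
Op 3: fork(P2) -> P3. 2 ppages; refcounts: pp0:4 pp1:4
Op 4: write(P1, v0, 137). refcount(pp0)=4>1 -> COPY to pp2. 3 ppages; refcounts: pp0:3 pp1:4 pp2:1
Op 5: write(P0, v1, 172). refcount(pp1)=4>1 -> COPY to pp3. 4 ppages; refcounts: pp0:3 pp1:3 pp2:1 pp3:1
Op 6: write(P2, v1, 123). refcount(pp1)=3>1 -> COPY to pp4. 5 ppages; refcounts: pp0:3 pp1:2 pp2:1 pp3:1 pp4:1
Op 7: write(P3, v1, 115). refcount(pp1)=2>1 -> COPY to pp5. 6 ppages; refcounts: pp0:3 pp1:1 pp2:1 pp3:1 pp4:1 pp5:1

yes yes yes yes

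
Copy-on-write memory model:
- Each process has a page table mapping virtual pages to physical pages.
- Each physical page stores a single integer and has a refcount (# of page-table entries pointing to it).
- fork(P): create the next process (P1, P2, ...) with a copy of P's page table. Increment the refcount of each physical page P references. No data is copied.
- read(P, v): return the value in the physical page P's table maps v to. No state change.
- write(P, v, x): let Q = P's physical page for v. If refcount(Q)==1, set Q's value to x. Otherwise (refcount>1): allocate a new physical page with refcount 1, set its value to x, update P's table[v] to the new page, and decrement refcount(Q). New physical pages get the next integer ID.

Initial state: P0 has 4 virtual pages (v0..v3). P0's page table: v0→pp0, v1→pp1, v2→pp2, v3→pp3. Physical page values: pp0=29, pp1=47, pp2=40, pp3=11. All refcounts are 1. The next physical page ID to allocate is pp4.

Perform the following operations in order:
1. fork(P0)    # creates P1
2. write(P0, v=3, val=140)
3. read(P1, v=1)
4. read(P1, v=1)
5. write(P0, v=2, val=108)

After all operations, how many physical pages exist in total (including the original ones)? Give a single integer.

Op 1: fork(P0) -> P1. 4 ppages; refcounts: pp0:2 pp1:2 pp2:2 pp3:2
Op 2: write(P0, v3, 140). refcount(pp3)=2>1 -> COPY to pp4. 5 ppages; refcounts: pp0:2 pp1:2 pp2:2 pp3:1 pp4:1
Op 3: read(P1, v1) -> 47. No state change.
Op 4: read(P1, v1) -> 47. No state change.
Op 5: write(P0, v2, 108). refcount(pp2)=2>1 -> COPY to pp5. 6 ppages; refcounts: pp0:2 pp1:2 pp2:1 pp3:1 pp4:1 pp5:1

Answer: 6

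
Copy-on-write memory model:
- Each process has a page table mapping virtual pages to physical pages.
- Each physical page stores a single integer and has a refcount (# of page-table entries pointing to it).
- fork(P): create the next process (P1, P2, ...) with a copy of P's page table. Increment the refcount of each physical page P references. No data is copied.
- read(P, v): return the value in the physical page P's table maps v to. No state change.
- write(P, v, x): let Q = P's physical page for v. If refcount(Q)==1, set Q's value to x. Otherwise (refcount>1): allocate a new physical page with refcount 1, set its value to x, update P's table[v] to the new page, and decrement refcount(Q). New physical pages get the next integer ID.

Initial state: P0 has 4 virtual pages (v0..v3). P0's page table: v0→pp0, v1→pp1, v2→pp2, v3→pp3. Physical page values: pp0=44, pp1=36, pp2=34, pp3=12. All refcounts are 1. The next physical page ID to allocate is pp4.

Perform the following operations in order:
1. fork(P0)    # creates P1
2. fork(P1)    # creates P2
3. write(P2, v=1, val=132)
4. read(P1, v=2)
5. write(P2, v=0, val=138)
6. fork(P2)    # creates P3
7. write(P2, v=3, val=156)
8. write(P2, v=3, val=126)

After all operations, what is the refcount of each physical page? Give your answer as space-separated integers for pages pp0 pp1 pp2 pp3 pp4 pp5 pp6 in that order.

Answer: 2 2 4 3 2 2 1

Derivation:
Op 1: fork(P0) -> P1. 4 ppages; refcounts: pp0:2 pp1:2 pp2:2 pp3:2
Op 2: fork(P1) -> P2. 4 ppages; refcounts: pp0:3 pp1:3 pp2:3 pp3:3
Op 3: write(P2, v1, 132). refcount(pp1)=3>1 -> COPY to pp4. 5 ppages; refcounts: pp0:3 pp1:2 pp2:3 pp3:3 pp4:1
Op 4: read(P1, v2) -> 34. No state change.
Op 5: write(P2, v0, 138). refcount(pp0)=3>1 -> COPY to pp5. 6 ppages; refcounts: pp0:2 pp1:2 pp2:3 pp3:3 pp4:1 pp5:1
Op 6: fork(P2) -> P3. 6 ppages; refcounts: pp0:2 pp1:2 pp2:4 pp3:4 pp4:2 pp5:2
Op 7: write(P2, v3, 156). refcount(pp3)=4>1 -> COPY to pp6. 7 ppages; refcounts: pp0:2 pp1:2 pp2:4 pp3:3 pp4:2 pp5:2 pp6:1
Op 8: write(P2, v3, 126). refcount(pp6)=1 -> write in place. 7 ppages; refcounts: pp0:2 pp1:2 pp2:4 pp3:3 pp4:2 pp5:2 pp6:1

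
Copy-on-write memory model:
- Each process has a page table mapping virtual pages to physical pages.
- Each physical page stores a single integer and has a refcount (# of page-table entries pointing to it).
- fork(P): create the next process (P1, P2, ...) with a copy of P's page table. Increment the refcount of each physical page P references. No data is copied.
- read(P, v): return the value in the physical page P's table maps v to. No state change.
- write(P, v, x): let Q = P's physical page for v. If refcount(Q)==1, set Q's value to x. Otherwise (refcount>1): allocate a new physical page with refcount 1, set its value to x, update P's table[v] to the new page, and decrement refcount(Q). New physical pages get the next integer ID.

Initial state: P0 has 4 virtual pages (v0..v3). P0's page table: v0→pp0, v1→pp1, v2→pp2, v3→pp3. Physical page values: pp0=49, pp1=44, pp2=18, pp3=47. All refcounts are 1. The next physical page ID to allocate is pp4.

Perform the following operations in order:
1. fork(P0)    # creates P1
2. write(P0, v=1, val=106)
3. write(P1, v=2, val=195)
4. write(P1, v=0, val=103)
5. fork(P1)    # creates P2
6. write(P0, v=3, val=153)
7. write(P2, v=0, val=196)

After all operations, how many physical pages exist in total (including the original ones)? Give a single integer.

Op 1: fork(P0) -> P1. 4 ppages; refcounts: pp0:2 pp1:2 pp2:2 pp3:2
Op 2: write(P0, v1, 106). refcount(pp1)=2>1 -> COPY to pp4. 5 ppages; refcounts: pp0:2 pp1:1 pp2:2 pp3:2 pp4:1
Op 3: write(P1, v2, 195). refcount(pp2)=2>1 -> COPY to pp5. 6 ppages; refcounts: pp0:2 pp1:1 pp2:1 pp3:2 pp4:1 pp5:1
Op 4: write(P1, v0, 103). refcount(pp0)=2>1 -> COPY to pp6. 7 ppages; refcounts: pp0:1 pp1:1 pp2:1 pp3:2 pp4:1 pp5:1 pp6:1
Op 5: fork(P1) -> P2. 7 ppages; refcounts: pp0:1 pp1:2 pp2:1 pp3:3 pp4:1 pp5:2 pp6:2
Op 6: write(P0, v3, 153). refcount(pp3)=3>1 -> COPY to pp7. 8 ppages; refcounts: pp0:1 pp1:2 pp2:1 pp3:2 pp4:1 pp5:2 pp6:2 pp7:1
Op 7: write(P2, v0, 196). refcount(pp6)=2>1 -> COPY to pp8. 9 ppages; refcounts: pp0:1 pp1:2 pp2:1 pp3:2 pp4:1 pp5:2 pp6:1 pp7:1 pp8:1

Answer: 9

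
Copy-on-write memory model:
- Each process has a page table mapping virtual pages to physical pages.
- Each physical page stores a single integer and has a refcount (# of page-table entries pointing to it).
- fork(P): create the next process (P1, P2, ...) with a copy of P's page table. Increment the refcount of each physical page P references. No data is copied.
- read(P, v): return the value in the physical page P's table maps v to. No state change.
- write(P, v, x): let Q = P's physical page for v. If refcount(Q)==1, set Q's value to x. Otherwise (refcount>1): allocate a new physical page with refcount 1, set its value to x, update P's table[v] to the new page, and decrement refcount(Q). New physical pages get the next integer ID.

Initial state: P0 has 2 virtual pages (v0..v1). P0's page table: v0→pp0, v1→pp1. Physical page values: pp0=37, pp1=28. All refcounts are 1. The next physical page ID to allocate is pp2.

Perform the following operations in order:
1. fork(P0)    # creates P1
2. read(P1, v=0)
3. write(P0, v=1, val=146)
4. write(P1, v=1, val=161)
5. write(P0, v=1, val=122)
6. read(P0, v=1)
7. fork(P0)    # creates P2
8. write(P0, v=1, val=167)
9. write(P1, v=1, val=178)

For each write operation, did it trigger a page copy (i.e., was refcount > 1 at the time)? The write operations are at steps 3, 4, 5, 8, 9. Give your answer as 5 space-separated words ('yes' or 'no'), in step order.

Op 1: fork(P0) -> P1. 2 ppages; refcounts: pp0:2 pp1:2
Op 2: read(P1, v0) -> 37. No state change.
Op 3: write(P0, v1, 146). refcount(pp1)=2>1 -> COPY to pp2. 3 ppages; refcounts: pp0:2 pp1:1 pp2:1
Op 4: write(P1, v1, 161). refcount(pp1)=1 -> write in place. 3 ppages; refcounts: pp0:2 pp1:1 pp2:1
Op 5: write(P0, v1, 122). refcount(pp2)=1 -> write in place. 3 ppages; refcounts: pp0:2 pp1:1 pp2:1
Op 6: read(P0, v1) -> 122. No state change.
Op 7: fork(P0) -> P2. 3 ppages; refcounts: pp0:3 pp1:1 pp2:2
Op 8: write(P0, v1, 167). refcount(pp2)=2>1 -> COPY to pp3. 4 ppages; refcounts: pp0:3 pp1:1 pp2:1 pp3:1
Op 9: write(P1, v1, 178). refcount(pp1)=1 -> write in place. 4 ppages; refcounts: pp0:3 pp1:1 pp2:1 pp3:1

yes no no yes no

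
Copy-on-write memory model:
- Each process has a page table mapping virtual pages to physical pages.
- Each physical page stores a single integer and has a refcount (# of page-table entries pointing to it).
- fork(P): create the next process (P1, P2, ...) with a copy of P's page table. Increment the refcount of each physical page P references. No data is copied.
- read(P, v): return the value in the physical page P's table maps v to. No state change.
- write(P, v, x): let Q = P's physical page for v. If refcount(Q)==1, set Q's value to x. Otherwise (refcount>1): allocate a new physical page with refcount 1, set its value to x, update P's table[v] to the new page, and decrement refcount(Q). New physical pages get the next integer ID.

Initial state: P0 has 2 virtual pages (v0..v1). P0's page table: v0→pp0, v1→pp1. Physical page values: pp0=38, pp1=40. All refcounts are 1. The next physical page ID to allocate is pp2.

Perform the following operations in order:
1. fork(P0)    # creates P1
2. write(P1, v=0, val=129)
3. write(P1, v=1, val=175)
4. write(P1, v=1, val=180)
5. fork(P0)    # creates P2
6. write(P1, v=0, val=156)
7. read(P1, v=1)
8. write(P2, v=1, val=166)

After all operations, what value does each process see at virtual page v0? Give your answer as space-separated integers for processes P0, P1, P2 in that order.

Answer: 38 156 38

Derivation:
Op 1: fork(P0) -> P1. 2 ppages; refcounts: pp0:2 pp1:2
Op 2: write(P1, v0, 129). refcount(pp0)=2>1 -> COPY to pp2. 3 ppages; refcounts: pp0:1 pp1:2 pp2:1
Op 3: write(P1, v1, 175). refcount(pp1)=2>1 -> COPY to pp3. 4 ppages; refcounts: pp0:1 pp1:1 pp2:1 pp3:1
Op 4: write(P1, v1, 180). refcount(pp3)=1 -> write in place. 4 ppages; refcounts: pp0:1 pp1:1 pp2:1 pp3:1
Op 5: fork(P0) -> P2. 4 ppages; refcounts: pp0:2 pp1:2 pp2:1 pp3:1
Op 6: write(P1, v0, 156). refcount(pp2)=1 -> write in place. 4 ppages; refcounts: pp0:2 pp1:2 pp2:1 pp3:1
Op 7: read(P1, v1) -> 180. No state change.
Op 8: write(P2, v1, 166). refcount(pp1)=2>1 -> COPY to pp4. 5 ppages; refcounts: pp0:2 pp1:1 pp2:1 pp3:1 pp4:1
P0: v0 -> pp0 = 38
P1: v0 -> pp2 = 156
P2: v0 -> pp0 = 38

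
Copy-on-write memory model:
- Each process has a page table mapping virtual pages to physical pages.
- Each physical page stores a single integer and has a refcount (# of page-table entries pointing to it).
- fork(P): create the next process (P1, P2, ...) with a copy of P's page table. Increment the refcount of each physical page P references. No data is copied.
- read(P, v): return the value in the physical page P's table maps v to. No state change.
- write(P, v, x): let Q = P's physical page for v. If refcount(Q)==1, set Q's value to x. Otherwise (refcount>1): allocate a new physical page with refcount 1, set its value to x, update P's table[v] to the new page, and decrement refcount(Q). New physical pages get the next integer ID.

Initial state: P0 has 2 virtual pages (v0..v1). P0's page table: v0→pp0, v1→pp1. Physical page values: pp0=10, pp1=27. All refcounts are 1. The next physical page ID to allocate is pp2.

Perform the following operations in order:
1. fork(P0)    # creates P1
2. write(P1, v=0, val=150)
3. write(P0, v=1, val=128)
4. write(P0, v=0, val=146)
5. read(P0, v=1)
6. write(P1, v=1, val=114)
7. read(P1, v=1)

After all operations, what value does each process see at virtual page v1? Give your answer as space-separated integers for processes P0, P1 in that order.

Answer: 128 114

Derivation:
Op 1: fork(P0) -> P1. 2 ppages; refcounts: pp0:2 pp1:2
Op 2: write(P1, v0, 150). refcount(pp0)=2>1 -> COPY to pp2. 3 ppages; refcounts: pp0:1 pp1:2 pp2:1
Op 3: write(P0, v1, 128). refcount(pp1)=2>1 -> COPY to pp3. 4 ppages; refcounts: pp0:1 pp1:1 pp2:1 pp3:1
Op 4: write(P0, v0, 146). refcount(pp0)=1 -> write in place. 4 ppages; refcounts: pp0:1 pp1:1 pp2:1 pp3:1
Op 5: read(P0, v1) -> 128. No state change.
Op 6: write(P1, v1, 114). refcount(pp1)=1 -> write in place. 4 ppages; refcounts: pp0:1 pp1:1 pp2:1 pp3:1
Op 7: read(P1, v1) -> 114. No state change.
P0: v1 -> pp3 = 128
P1: v1 -> pp1 = 114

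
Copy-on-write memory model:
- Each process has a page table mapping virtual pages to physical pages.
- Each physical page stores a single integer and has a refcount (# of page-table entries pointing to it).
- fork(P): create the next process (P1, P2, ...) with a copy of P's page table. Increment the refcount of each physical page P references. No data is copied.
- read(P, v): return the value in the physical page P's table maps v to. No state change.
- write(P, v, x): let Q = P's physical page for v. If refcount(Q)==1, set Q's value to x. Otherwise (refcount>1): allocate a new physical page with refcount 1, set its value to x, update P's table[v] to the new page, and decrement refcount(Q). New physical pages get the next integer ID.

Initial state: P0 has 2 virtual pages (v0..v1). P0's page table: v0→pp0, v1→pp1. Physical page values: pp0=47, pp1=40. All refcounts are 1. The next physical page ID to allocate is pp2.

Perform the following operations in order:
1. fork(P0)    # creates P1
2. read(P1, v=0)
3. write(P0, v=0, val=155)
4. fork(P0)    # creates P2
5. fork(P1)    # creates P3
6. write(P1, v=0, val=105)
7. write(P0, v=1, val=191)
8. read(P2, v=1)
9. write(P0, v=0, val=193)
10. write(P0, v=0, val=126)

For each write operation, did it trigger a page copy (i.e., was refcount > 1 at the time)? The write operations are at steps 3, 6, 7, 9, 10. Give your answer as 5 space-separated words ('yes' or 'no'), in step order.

Op 1: fork(P0) -> P1. 2 ppages; refcounts: pp0:2 pp1:2
Op 2: read(P1, v0) -> 47. No state change.
Op 3: write(P0, v0, 155). refcount(pp0)=2>1 -> COPY to pp2. 3 ppages; refcounts: pp0:1 pp1:2 pp2:1
Op 4: fork(P0) -> P2. 3 ppages; refcounts: pp0:1 pp1:3 pp2:2
Op 5: fork(P1) -> P3. 3 ppages; refcounts: pp0:2 pp1:4 pp2:2
Op 6: write(P1, v0, 105). refcount(pp0)=2>1 -> COPY to pp3. 4 ppages; refcounts: pp0:1 pp1:4 pp2:2 pp3:1
Op 7: write(P0, v1, 191). refcount(pp1)=4>1 -> COPY to pp4. 5 ppages; refcounts: pp0:1 pp1:3 pp2:2 pp3:1 pp4:1
Op 8: read(P2, v1) -> 40. No state change.
Op 9: write(P0, v0, 193). refcount(pp2)=2>1 -> COPY to pp5. 6 ppages; refcounts: pp0:1 pp1:3 pp2:1 pp3:1 pp4:1 pp5:1
Op 10: write(P0, v0, 126). refcount(pp5)=1 -> write in place. 6 ppages; refcounts: pp0:1 pp1:3 pp2:1 pp3:1 pp4:1 pp5:1

yes yes yes yes no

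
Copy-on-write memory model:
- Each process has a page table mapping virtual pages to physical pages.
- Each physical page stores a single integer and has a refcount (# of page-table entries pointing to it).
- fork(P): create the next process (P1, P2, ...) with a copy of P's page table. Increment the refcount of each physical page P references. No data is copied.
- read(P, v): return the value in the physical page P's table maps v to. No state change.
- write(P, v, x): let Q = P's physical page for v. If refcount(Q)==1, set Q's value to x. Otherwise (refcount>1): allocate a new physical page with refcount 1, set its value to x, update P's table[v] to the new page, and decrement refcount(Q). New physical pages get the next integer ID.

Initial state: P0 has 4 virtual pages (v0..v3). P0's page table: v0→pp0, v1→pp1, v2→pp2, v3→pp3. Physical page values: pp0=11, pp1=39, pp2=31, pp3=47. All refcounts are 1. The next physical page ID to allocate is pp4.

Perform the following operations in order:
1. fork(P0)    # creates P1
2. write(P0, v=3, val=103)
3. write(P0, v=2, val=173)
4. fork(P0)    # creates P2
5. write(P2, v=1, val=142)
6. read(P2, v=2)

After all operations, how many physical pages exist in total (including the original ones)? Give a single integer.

Answer: 7

Derivation:
Op 1: fork(P0) -> P1. 4 ppages; refcounts: pp0:2 pp1:2 pp2:2 pp3:2
Op 2: write(P0, v3, 103). refcount(pp3)=2>1 -> COPY to pp4. 5 ppages; refcounts: pp0:2 pp1:2 pp2:2 pp3:1 pp4:1
Op 3: write(P0, v2, 173). refcount(pp2)=2>1 -> COPY to pp5. 6 ppages; refcounts: pp0:2 pp1:2 pp2:1 pp3:1 pp4:1 pp5:1
Op 4: fork(P0) -> P2. 6 ppages; refcounts: pp0:3 pp1:3 pp2:1 pp3:1 pp4:2 pp5:2
Op 5: write(P2, v1, 142). refcount(pp1)=3>1 -> COPY to pp6. 7 ppages; refcounts: pp0:3 pp1:2 pp2:1 pp3:1 pp4:2 pp5:2 pp6:1
Op 6: read(P2, v2) -> 173. No state change.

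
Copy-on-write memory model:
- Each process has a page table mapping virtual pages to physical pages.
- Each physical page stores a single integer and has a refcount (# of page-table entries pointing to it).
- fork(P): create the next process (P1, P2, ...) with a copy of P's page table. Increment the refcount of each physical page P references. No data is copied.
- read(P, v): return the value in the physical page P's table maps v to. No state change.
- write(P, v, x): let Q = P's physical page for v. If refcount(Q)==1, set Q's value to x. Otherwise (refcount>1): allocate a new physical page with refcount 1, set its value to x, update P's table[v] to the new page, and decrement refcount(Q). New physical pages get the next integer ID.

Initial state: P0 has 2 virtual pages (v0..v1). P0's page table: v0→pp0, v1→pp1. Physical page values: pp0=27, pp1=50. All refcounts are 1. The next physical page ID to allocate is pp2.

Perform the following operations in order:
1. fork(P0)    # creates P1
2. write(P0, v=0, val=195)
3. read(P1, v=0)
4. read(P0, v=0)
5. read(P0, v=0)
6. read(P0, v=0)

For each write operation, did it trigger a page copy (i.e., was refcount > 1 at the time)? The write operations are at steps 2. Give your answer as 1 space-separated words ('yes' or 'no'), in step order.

Op 1: fork(P0) -> P1. 2 ppages; refcounts: pp0:2 pp1:2
Op 2: write(P0, v0, 195). refcount(pp0)=2>1 -> COPY to pp2. 3 ppages; refcounts: pp0:1 pp1:2 pp2:1
Op 3: read(P1, v0) -> 27. No state change.
Op 4: read(P0, v0) -> 195. No state change.
Op 5: read(P0, v0) -> 195. No state change.
Op 6: read(P0, v0) -> 195. No state change.

yes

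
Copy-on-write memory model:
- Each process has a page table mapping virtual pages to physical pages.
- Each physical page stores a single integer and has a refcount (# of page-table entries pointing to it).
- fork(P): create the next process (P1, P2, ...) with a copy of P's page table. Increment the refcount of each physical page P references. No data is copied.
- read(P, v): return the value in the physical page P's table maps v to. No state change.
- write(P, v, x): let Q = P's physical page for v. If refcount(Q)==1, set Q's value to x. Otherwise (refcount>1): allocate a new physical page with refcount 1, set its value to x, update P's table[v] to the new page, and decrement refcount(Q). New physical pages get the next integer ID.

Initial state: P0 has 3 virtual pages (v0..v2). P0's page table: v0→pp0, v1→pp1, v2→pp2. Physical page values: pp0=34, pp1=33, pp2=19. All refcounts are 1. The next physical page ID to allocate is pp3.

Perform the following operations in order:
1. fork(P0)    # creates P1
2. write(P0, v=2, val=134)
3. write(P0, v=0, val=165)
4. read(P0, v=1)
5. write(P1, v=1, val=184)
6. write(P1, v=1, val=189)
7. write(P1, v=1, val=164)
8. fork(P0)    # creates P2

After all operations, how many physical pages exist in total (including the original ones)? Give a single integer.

Answer: 6

Derivation:
Op 1: fork(P0) -> P1. 3 ppages; refcounts: pp0:2 pp1:2 pp2:2
Op 2: write(P0, v2, 134). refcount(pp2)=2>1 -> COPY to pp3. 4 ppages; refcounts: pp0:2 pp1:2 pp2:1 pp3:1
Op 3: write(P0, v0, 165). refcount(pp0)=2>1 -> COPY to pp4. 5 ppages; refcounts: pp0:1 pp1:2 pp2:1 pp3:1 pp4:1
Op 4: read(P0, v1) -> 33. No state change.
Op 5: write(P1, v1, 184). refcount(pp1)=2>1 -> COPY to pp5. 6 ppages; refcounts: pp0:1 pp1:1 pp2:1 pp3:1 pp4:1 pp5:1
Op 6: write(P1, v1, 189). refcount(pp5)=1 -> write in place. 6 ppages; refcounts: pp0:1 pp1:1 pp2:1 pp3:1 pp4:1 pp5:1
Op 7: write(P1, v1, 164). refcount(pp5)=1 -> write in place. 6 ppages; refcounts: pp0:1 pp1:1 pp2:1 pp3:1 pp4:1 pp5:1
Op 8: fork(P0) -> P2. 6 ppages; refcounts: pp0:1 pp1:2 pp2:1 pp3:2 pp4:2 pp5:1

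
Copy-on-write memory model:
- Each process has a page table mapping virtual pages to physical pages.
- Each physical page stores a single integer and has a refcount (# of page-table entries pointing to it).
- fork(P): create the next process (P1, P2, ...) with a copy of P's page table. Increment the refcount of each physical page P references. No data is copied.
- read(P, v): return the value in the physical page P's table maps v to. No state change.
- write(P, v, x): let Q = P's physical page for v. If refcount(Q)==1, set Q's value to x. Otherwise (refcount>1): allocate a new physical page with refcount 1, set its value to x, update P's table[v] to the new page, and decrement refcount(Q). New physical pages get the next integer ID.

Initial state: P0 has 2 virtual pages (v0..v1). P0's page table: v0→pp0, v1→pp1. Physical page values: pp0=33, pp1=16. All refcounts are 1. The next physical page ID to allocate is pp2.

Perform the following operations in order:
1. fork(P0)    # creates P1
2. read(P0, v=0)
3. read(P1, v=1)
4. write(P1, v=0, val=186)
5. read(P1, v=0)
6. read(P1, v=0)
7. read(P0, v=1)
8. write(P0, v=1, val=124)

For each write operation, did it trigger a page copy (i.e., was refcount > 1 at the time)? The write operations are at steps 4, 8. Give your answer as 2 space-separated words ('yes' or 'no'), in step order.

Op 1: fork(P0) -> P1. 2 ppages; refcounts: pp0:2 pp1:2
Op 2: read(P0, v0) -> 33. No state change.
Op 3: read(P1, v1) -> 16. No state change.
Op 4: write(P1, v0, 186). refcount(pp0)=2>1 -> COPY to pp2. 3 ppages; refcounts: pp0:1 pp1:2 pp2:1
Op 5: read(P1, v0) -> 186. No state change.
Op 6: read(P1, v0) -> 186. No state change.
Op 7: read(P0, v1) -> 16. No state change.
Op 8: write(P0, v1, 124). refcount(pp1)=2>1 -> COPY to pp3. 4 ppages; refcounts: pp0:1 pp1:1 pp2:1 pp3:1

yes yes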